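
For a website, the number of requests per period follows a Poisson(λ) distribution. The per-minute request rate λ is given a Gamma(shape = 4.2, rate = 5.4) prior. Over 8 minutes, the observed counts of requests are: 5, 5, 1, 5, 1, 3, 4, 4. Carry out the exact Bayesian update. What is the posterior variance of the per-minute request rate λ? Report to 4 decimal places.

With a Gamma(shape α, rate β) prior, the Poisson likelihood is conjugate: the posterior is Gamma(α + ΣXᵢ, β + n).
Sum of counts S = 28 over n = 8 minutes.
Posterior: Gamma(α+S, β+n) = Gamma(4.2+28, 5.4+8) = Gamma(32.2, 13.4).
Var = α/β² = 32.2/13.4² = 0.1793.

0.1793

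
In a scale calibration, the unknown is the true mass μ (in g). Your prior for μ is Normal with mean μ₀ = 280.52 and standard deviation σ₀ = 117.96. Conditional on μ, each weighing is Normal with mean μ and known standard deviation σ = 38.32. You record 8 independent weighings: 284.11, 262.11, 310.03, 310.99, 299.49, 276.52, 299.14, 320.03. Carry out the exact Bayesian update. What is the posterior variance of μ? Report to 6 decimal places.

For Normal data with known variance σ², a Normal(μ₀, σ₀²) prior on μ is conjugate. Posterior precision = 1/σ₀² + n/σ²; posterior mean is the precision-weighted average of μ₀ and x̄.
σ₀² = 117.96² = 13914.5616, σ² = 38.32² = 1468.4224; σ² + n·σ₀² = 1468.4224 + 8·13914.5616 = 112784.9152.
Posterior precision = 1/σ₀² + n/σ² = 1/13914.5616 + 8/1468.4224 = (σ² + n·σ₀²)/(σ₀²σ²) = 112784.9152/(13914.5616·1468.4224); posterior variance σₙ² = σ₀²σ²/(σ² + n·σ₀²) = 13914.5616·1468.4224/112784.9152 = 181.163003.

181.163003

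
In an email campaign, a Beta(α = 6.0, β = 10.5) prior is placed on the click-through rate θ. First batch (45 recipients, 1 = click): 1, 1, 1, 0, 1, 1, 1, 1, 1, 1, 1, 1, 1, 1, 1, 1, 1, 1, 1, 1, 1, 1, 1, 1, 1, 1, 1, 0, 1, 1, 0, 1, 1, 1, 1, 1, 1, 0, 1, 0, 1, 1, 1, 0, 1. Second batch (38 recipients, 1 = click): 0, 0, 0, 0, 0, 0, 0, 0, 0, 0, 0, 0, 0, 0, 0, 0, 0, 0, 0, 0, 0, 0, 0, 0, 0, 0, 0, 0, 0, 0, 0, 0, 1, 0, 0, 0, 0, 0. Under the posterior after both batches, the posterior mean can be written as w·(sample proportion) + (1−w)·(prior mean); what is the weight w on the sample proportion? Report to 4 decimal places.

The Beta prior is conjugate to a Binomial/Bernoulli likelihood; the update adds successes to α and failures to β.
Total number of recipients: n = 45 + 38 = 83.
Posterior mean = (α₀+k)/(α₀+β₀+n) = [n/(α₀+β₀+n)]·(k/n) + [(α₀+β₀)/(α₀+β₀+n)]·α₀/(α₀+β₀), so only n and the prior enter the weight.
The weight on the data is w = n/(α₀+β₀+n) = 83/(6.0+10.5+83) = 83/99.5 = 0.8342.

0.8342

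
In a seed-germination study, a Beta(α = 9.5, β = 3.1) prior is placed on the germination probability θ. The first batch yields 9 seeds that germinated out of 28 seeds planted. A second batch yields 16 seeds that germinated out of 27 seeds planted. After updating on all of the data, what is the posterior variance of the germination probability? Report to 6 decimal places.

The Beta prior is conjugate to a Binomial/Bernoulli likelihood; the update adds successes to α and failures to β.
After batch 1: Beta(9.5+9, 3.1+19) = Beta(18.5, 22.1).
After batch 2: Beta(18.5+16, 22.1+11) = Beta(34.5, 33.1).
Var = αβ/((α+β)²(α+β+1)) = 34.5·33.1/(67.6²·68.6) = 0.003643.

0.003643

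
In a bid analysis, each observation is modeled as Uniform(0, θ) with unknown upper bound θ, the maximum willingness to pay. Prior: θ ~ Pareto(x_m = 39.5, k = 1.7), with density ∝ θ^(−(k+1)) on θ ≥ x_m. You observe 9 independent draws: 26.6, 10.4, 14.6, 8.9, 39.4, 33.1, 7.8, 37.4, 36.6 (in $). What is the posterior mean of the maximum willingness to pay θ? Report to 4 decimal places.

43.5722

A Pareto(scale x_m, shape k) prior on the upper bound θ of Uniform(0, θ) is conjugate: posterior is Pareto(max(x_m, max xᵢ), k + n).
Sample maximum = 39.4; prior scale x_m = 39.5 → posterior scale = max = 39.5.
Posterior shape = 1.7 + 9 = 10.7.
E[θ|data] = k·x_m/(k−1) = 10.7·39.5/9.7 = 43.5722.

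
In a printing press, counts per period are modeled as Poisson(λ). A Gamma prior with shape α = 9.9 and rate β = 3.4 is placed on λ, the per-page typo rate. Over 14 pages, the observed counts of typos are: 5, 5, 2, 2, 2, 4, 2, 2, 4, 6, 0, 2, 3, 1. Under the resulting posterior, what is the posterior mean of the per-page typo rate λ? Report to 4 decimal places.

With a Gamma(shape α, rate β) prior, the Poisson likelihood is conjugate: the posterior is Gamma(α + ΣXᵢ, β + n).
Sum of counts S = 40 over n = 14 pages.
Posterior: Gamma(α+S, β+n) = Gamma(9.9+40, 3.4+14) = Gamma(49.9, 17.4).
Posterior mean = α/β = 49.9/17.4 = 2.8678.

2.8678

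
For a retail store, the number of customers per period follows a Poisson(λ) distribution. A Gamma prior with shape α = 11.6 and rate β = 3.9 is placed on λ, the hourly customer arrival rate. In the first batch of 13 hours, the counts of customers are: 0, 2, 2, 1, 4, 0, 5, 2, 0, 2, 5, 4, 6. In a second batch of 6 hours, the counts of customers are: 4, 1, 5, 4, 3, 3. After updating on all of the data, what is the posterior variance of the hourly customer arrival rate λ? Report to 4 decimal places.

With a Gamma(shape α, rate β) prior, the Poisson likelihood is conjugate: the posterior is Gamma(α + ΣXᵢ, β + n).
Batch 1: sum of counts S = 33 over n = 13 hours.
After batch 1: Gamma(α+S, β+n) = Gamma(11.6+33, 3.9+13) = Gamma(44.6, 16.9).
Batch 2: sum of counts S = 20 over n = 6 hours.
After batch 2: Gamma(α+S, β+n) = Gamma(44.6+20, 16.9+6) = Gamma(64.6, 22.9).
Var = α/β² = 64.6/22.9² = 0.1232.

0.1232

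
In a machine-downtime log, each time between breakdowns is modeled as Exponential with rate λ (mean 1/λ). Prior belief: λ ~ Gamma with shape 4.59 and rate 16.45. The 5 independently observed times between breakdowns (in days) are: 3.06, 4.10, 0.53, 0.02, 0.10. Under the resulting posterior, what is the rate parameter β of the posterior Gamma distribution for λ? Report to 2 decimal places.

With a Gamma(shape α, rate β) prior on the exponential rate λ, the posterior after n observations with total T = Σxᵢ is Gamma(α+n, β+T).
Sum of observations T = 7.81 days; n = 5.
Posterior: Gamma(4.59+5, 16.45+7.81) = Gamma(9.59, 24.26).
Posterior β = 24.26.

24.26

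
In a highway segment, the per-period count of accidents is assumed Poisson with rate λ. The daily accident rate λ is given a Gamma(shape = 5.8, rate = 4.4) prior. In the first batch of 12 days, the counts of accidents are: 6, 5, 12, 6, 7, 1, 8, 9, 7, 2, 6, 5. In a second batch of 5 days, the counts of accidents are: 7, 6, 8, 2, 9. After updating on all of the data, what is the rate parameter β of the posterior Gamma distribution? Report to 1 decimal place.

With a Gamma(shape α, rate β) prior, the Poisson likelihood is conjugate: the posterior is Gamma(α + ΣXᵢ, β + n).
Batch 1: sum of counts S = 74 over n = 12 days.
After batch 1: Gamma(α+S, β+n) = Gamma(5.8+74, 4.4+12) = Gamma(79.8, 16.4).
Batch 2: sum of counts S = 32 over n = 5 days.
After batch 2: Gamma(α+S, β+n) = Gamma(79.8+32, 16.4+5) = Gamma(111.8, 21.4).
Posterior β = 21.4.

21.4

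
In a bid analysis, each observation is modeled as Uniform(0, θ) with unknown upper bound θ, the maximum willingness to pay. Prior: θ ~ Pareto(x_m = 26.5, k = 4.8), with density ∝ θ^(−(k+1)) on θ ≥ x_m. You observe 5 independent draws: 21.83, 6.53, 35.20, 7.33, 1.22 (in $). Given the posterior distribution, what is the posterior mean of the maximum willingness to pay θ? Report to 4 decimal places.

39.2000

A Pareto(scale x_m, shape k) prior on the upper bound θ of Uniform(0, θ) is conjugate: posterior is Pareto(max(x_m, max xᵢ), k + n).
Sample maximum = 35.20; prior scale x_m = 26.5 → posterior scale = max = 35.20.
Posterior shape = 4.8 + 5 = 9.8.
E[θ|data] = k·x_m/(k−1) = 9.8·35.20/8.8 = 39.2000.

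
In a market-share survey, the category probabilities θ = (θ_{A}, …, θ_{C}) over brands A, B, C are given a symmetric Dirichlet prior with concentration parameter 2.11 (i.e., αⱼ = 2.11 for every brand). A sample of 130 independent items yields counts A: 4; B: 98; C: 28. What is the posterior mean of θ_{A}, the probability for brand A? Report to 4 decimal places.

0.0448

The Dirichlet prior is conjugate to the Multinomial likelihood: each posterior αⱼ = prior αⱼ + observed count nⱼ.
Posterior concentration: (6.11, 100.11, 30.11), total = 136.33.
E[θ_{A}|data] = α_{A}/Σα = 6.11/136.33 = 0.0448.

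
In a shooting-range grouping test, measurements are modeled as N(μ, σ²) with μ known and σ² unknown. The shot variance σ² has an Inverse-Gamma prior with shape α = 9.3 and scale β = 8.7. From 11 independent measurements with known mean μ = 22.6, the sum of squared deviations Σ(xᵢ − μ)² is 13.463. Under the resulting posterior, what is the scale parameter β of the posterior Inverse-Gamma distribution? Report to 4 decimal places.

With known mean μ and an Inverse-Gamma(α, β) prior on σ², the Normal likelihood is conjugate: posterior is Inv-Gamma(α + n/2, β + Σ(xᵢ−μ)²/2).
Posterior: Inv-Gamma(9.3 + 11/2, 8.7 + 13.463/2) = Inv-Gamma(14.80, 15.4315).
Posterior β = 15.4315.

15.4315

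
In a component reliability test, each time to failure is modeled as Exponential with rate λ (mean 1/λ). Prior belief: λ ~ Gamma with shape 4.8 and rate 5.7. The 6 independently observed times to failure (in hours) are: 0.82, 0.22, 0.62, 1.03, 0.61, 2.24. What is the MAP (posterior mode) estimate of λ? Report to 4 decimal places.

With a Gamma(shape α, rate β) prior on the exponential rate λ, the posterior after n observations with total T = Σxᵢ is Gamma(α+n, β+T).
Sum of observations T = 5.54 hours; n = 6.
Posterior: Gamma(4.8+6, 5.7+5.54) = Gamma(10.8, 11.24).
Mode = (α−1)/β = 0.8719.

0.8719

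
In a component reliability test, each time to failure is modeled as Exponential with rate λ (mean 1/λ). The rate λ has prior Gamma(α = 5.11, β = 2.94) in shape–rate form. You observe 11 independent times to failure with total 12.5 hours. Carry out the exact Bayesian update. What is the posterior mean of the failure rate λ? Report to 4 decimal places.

1.0434

With a Gamma(shape α, rate β) prior on the exponential rate λ, the posterior after n observations with total T = Σxᵢ is Gamma(α+n, β+T).
Posterior: Gamma(5.11+11, 2.94+12.5) = Gamma(16.11, 15.44).
Posterior mean of λ = α/β = 16.11/15.44 = 1.0434.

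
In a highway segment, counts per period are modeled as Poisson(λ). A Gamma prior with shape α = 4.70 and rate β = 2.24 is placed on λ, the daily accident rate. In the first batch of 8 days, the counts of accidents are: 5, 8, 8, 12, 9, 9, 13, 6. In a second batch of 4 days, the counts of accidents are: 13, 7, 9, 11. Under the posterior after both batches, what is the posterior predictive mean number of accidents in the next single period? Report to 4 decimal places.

8.0548

With a Gamma(shape α, rate β) prior, the Poisson likelihood is conjugate: the posterior is Gamma(α + ΣXᵢ, β + n).
Batch 1: sum of counts S = 70 over n = 8 days.
After batch 1: Gamma(α+S, β+n) = Gamma(4.70+70, 2.24+8) = Gamma(74.70, 10.24).
Batch 2: sum of counts S = 40 over n = 4 days.
After batch 2: Gamma(α+S, β+n) = Gamma(74.70+40, 10.24+4) = Gamma(114.70, 14.24).
The predictive distribution for one future period is NegBinom with mean α/β = 8.0548.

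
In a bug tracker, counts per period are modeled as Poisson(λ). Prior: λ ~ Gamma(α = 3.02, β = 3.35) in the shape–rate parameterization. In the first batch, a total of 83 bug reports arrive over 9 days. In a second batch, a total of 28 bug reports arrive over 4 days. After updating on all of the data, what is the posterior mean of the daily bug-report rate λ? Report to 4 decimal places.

With a Gamma(shape α, rate β) prior, the Poisson likelihood is conjugate: the posterior is Gamma(α + ΣXᵢ, β + n).
After batch 1: Gamma(α+S, β+n) = Gamma(3.02+83, 3.35+9) = Gamma(86.02, 12.35).
After batch 2: Gamma(α+S, β+n) = Gamma(86.02+28, 12.35+4) = Gamma(114.02, 16.35).
Posterior mean = α/β = 114.02/16.35 = 6.9737.

6.9737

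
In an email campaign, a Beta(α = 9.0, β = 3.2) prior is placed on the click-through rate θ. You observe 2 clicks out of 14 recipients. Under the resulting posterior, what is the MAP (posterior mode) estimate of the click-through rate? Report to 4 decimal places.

The Beta prior is conjugate to a Binomial/Bernoulli likelihood; the update adds successes to α and failures to β.
Posterior: Beta(α+k, β+n−k) = Beta(9.0+2, 3.2+12) = Beta(11.0, 15.2).
Mode of Beta(a,b) for a,b>1 is (a−1)/(a+b−2) = 10.0/24.2 = 0.4132.

0.4132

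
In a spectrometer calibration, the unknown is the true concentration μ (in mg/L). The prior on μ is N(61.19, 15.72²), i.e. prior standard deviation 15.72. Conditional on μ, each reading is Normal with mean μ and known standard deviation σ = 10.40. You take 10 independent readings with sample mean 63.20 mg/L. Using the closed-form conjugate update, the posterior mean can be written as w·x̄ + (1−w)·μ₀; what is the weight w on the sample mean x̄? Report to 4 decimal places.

For Normal data with known variance σ², a Normal(μ₀, σ₀²) prior on μ is conjugate. Posterior precision = 1/σ₀² + n/σ²; posterior mean is the precision-weighted average of μ₀ and x̄.
σ₀² = 15.72² = 247.1184, σ² = 10.40² = 108.16. Prior precision 1/σ₀² = 1/247.1184; data precision n/σ² = 10/108.16.
w = (n/σ²)/(1/σ₀² + n/σ²) = n·σ₀²/(σ² + n·σ₀²) = 10·247.1184/(108.16 + 10·247.1184) = 2471.184/2579.344 = 0.9581.

0.9581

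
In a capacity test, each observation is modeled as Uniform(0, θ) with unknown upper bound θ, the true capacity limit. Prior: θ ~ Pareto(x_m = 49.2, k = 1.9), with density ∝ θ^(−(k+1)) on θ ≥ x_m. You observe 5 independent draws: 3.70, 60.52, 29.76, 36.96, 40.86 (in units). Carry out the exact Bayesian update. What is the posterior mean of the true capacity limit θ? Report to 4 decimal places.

70.7776

A Pareto(scale x_m, shape k) prior on the upper bound θ of Uniform(0, θ) is conjugate: posterior is Pareto(max(x_m, max xᵢ), k + n).
Sample maximum = 60.52; prior scale x_m = 49.2 → posterior scale = max = 60.52.
Posterior shape = 1.9 + 5 = 6.9.
E[θ|data] = k·x_m/(k−1) = 6.9·60.52/5.9 = 70.7776.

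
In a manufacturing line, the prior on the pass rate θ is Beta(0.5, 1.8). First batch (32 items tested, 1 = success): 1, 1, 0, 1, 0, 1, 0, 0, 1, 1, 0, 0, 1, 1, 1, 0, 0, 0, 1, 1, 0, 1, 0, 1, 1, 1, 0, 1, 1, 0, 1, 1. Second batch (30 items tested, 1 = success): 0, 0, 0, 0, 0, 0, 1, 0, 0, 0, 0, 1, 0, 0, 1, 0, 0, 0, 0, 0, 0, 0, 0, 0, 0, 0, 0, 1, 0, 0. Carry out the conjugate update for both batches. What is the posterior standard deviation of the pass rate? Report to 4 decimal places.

0.0596

The Beta prior is conjugate to a Binomial/Bernoulli likelihood; the update adds successes to α and failures to β.
After batch 1: Beta(0.5+19, 1.8+13) = Beta(19.5, 14.8).
After batch 2: Beta(19.5+4, 14.8+26) = Beta(23.5, 40.8).
Var = αβ/((α+β)²(α+β+1)) = 23.5·40.8/(64.3²·65.3) = 0.00355135; SD = √0.00355135 = 0.0596.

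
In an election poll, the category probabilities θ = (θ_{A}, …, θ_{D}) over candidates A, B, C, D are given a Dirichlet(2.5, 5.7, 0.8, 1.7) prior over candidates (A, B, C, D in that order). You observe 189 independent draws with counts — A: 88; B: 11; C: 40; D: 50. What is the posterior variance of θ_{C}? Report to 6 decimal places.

0.000810

The Dirichlet prior is conjugate to the Multinomial likelihood: each posterior αⱼ = prior αⱼ + observed count nⱼ.
Posterior concentration: (90.5, 16.7, 40.8, 51.7), total = 199.7.
Var[θ_j] = α_j(Σα−α_j)/((Σα)²(Σα+1)) = 40.8·158.9/(199.7²·200.7) = 0.000810.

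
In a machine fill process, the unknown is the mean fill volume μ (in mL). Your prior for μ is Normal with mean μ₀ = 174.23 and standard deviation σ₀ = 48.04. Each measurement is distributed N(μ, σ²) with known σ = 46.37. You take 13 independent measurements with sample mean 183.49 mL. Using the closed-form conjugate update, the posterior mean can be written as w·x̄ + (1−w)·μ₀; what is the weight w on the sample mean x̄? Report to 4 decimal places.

0.9331

For Normal data with known variance σ², a Normal(μ₀, σ₀²) prior on μ is conjugate. Posterior precision = 1/σ₀² + n/σ²; posterior mean is the precision-weighted average of μ₀ and x̄.
σ₀² = 48.04² = 2307.8416, σ² = 46.37² = 2150.1769. Prior precision 1/σ₀² = 1/2307.8416; data precision n/σ² = 13/2150.1769.
w = (n/σ²)/(1/σ₀² + n/σ²) = n·σ₀²/(σ² + n·σ₀²) = 13·2307.8416/(2150.1769 + 13·2307.8416) = 30001.9408/32152.1177 = 0.9331.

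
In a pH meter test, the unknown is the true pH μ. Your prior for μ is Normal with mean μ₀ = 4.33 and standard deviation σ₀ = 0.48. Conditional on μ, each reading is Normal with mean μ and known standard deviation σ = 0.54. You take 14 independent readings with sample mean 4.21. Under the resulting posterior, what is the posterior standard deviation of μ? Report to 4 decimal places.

For Normal data with known variance σ², a Normal(μ₀, σ₀²) prior on μ is conjugate. Posterior precision = 1/σ₀² + n/σ²; posterior mean is the precision-weighted average of μ₀ and x̄.
σ₀² = 0.48² = 0.2304, σ² = 0.54² = 0.2916; σ² + n·σ₀² = 0.2916 + 14·0.2304 = 3.5172.
Posterior precision = 1/σ₀² + n/σ² = 1/0.2304 + 14/0.2916 = (σ² + n·σ₀²)/(σ₀²σ²) = 3.5172/(0.2304·0.2916); posterior variance σₙ² = σ₀²σ²/(σ² + n·σ₀²) = 0.2304·0.2916/3.5172 = 0.019102.
Posterior SD = √σₙ² = √(0.2304·0.2916/3.5172) = 0.1382.

0.1382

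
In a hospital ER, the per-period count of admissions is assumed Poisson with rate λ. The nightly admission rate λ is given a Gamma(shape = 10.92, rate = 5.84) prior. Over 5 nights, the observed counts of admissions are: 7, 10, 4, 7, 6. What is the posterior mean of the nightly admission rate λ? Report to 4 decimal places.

With a Gamma(shape α, rate β) prior, the Poisson likelihood is conjugate: the posterior is Gamma(α + ΣXᵢ, β + n).
Sum of counts S = 34 over n = 5 nights.
Posterior: Gamma(α+S, β+n) = Gamma(10.92+34, 5.84+5) = Gamma(44.92, 10.84).
Posterior mean = α/β = 44.92/10.84 = 4.1439.

4.1439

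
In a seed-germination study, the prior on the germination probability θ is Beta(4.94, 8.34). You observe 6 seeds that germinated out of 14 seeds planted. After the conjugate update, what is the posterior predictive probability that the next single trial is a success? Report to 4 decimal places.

0.4010

The Beta prior is conjugate to a Binomial/Bernoulli likelihood; the update adds successes to α and failures to β.
Posterior: Beta(α+k, β+n−k) = Beta(4.94+6, 8.34+8) = Beta(10.94, 16.34).
For a single future Bernoulli trial, P(success | data) = α/(α+β) = 0.4010.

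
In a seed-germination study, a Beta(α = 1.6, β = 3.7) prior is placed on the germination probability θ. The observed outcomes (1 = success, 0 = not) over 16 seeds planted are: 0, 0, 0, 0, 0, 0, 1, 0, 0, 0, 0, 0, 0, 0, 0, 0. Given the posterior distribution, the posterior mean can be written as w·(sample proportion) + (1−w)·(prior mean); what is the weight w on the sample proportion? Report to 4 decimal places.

0.7512

The Beta prior is conjugate to a Binomial/Bernoulli likelihood; the update adds successes to α and failures to β.
Posterior mean = (α₀+k)/(α₀+β₀+n) = [n/(α₀+β₀+n)]·(k/n) + [(α₀+β₀)/(α₀+β₀+n)]·α₀/(α₀+β₀), so only n and the prior enter the weight.
The weight on the data is w = n/(α₀+β₀+n) = 16/(1.6+3.7+16) = 16/21.3 = 0.7512.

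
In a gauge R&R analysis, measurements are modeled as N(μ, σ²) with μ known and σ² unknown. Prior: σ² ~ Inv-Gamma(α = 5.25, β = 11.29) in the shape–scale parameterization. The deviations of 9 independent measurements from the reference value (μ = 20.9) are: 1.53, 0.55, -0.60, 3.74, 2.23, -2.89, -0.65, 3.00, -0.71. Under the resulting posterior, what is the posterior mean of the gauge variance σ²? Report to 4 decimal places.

With known mean μ and an Inverse-Gamma(α, β) prior on σ², the Normal likelihood is conjugate: posterior is Inv-Gamma(α + n/2, β + Σ(xᵢ−μ)²/2).
Σ(xᵢ−μ)² = (1.53)² + (0.55)² + (-0.60)² + (3.74)² + (2.23)² + (-2.89)² + (-0.65)² + (3.00)² + (-0.71)² = 40.2426.
Posterior: Inv-Gamma(5.25 + 9/2, 11.29 + 40.2426/2) = Inv-Gamma(9.75, 31.41130).
E[σ²|data] = β/(α−1) = 31.41130/8.75 = 3.5899.

3.5899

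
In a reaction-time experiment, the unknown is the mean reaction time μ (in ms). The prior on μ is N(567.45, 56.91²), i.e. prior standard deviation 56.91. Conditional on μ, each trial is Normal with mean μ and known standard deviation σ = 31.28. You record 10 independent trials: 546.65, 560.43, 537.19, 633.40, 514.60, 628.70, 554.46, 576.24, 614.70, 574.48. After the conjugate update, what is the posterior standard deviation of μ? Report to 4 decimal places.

9.7455

For Normal data with known variance σ², a Normal(μ₀, σ₀²) prior on μ is conjugate. Posterior precision = 1/σ₀² + n/σ²; posterior mean is the precision-weighted average of μ₀ and x̄.
σ₀² = 56.91² = 3238.7481, σ² = 31.28² = 978.4384; σ² + n·σ₀² = 978.4384 + 10·3238.7481 = 33365.9194.
Posterior precision = 1/σ₀² + n/σ² = 1/3238.7481 + 10/978.4384 = (σ² + n·σ₀²)/(σ₀²σ²) = 33365.9194/(3238.7481·978.4384); posterior variance σₙ² = σ₀²σ²/(σ² + n·σ₀²) = 3238.7481·978.4384/33365.9194 = 94.974620.
Posterior SD = √σₙ² = √(3238.7481·978.4384/33365.9194) = 9.7455.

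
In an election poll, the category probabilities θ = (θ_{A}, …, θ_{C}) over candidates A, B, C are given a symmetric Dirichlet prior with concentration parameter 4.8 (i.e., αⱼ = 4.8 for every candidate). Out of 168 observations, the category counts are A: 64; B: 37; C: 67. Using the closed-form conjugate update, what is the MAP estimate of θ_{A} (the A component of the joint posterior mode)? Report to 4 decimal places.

The Dirichlet prior is conjugate to the Multinomial likelihood: each posterior αⱼ = prior αⱼ + observed count nⱼ.
Posterior concentration: (68.8, 41.8, 71.8), total = 182.4.
Joint mode component: (α_{A}−1)/(Σα−K) = 67.8/179.4 = 0.3779.

0.3779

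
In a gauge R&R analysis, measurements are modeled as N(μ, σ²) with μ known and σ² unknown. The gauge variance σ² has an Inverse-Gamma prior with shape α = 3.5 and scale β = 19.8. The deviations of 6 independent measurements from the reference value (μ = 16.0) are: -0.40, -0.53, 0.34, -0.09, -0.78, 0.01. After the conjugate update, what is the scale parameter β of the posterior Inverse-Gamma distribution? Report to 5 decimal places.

With known mean μ and an Inverse-Gamma(α, β) prior on σ², the Normal likelihood is conjugate: posterior is Inv-Gamma(α + n/2, β + Σ(xᵢ−μ)²/2).
Σ(xᵢ−μ)² = (-0.40)² + (-0.53)² + (0.34)² + (-0.09)² + (-0.78)² + (0.01)² = 1.1731.
Posterior: Inv-Gamma(3.5 + 6/2, 19.8 + 1.1731/2) = Inv-Gamma(6.50, 20.38655).
Posterior β = 20.38655.

20.38655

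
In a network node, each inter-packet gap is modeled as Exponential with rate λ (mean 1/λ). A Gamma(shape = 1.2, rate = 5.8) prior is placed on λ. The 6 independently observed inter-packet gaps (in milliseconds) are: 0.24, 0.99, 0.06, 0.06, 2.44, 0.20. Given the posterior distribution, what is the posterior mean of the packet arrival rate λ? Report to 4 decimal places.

0.7354

With a Gamma(shape α, rate β) prior on the exponential rate λ, the posterior after n observations with total T = Σxᵢ is Gamma(α+n, β+T).
Sum of observations T = 3.99 milliseconds; n = 6.
Posterior: Gamma(1.2+6, 5.8+3.99) = Gamma(7.2, 9.79).
Posterior mean of λ = α/β = 7.2/9.79 = 0.7354.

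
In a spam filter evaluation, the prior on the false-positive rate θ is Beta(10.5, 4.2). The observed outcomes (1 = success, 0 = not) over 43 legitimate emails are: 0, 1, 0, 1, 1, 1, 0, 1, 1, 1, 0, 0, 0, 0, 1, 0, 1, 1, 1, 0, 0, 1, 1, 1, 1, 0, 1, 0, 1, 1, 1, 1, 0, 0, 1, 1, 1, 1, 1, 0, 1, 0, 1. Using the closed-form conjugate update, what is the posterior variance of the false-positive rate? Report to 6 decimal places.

The Beta prior is conjugate to a Binomial/Bernoulli likelihood; the update adds successes to α and failures to β.
Posterior: Beta(α+k, β+n−k) = Beta(10.5+27, 4.2+16) = Beta(37.5, 20.2).
Var = αβ/((α+β)²(α+β+1)) = 37.5·20.2/(57.7²·58.7) = 0.003876.

0.003876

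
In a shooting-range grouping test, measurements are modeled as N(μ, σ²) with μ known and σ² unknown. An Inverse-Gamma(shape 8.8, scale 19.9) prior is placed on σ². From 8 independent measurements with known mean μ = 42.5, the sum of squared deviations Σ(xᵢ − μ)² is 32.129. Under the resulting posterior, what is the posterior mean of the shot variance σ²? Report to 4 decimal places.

3.0478

With known mean μ and an Inverse-Gamma(α, β) prior on σ², the Normal likelihood is conjugate: posterior is Inv-Gamma(α + n/2, β + Σ(xᵢ−μ)²/2).
Posterior: Inv-Gamma(8.8 + 8/2, 19.9 + 32.129/2) = Inv-Gamma(12.80, 35.9645).
E[σ²|data] = β/(α−1) = 35.9645/11.80 = 3.0478.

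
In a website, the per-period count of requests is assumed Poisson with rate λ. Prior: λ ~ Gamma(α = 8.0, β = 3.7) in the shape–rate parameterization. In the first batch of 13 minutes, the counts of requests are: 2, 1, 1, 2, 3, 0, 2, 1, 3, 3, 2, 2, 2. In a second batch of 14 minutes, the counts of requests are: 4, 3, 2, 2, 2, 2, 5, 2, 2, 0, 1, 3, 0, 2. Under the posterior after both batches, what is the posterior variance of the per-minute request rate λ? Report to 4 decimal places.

0.0658

With a Gamma(shape α, rate β) prior, the Poisson likelihood is conjugate: the posterior is Gamma(α + ΣXᵢ, β + n).
Batch 1: sum of counts S = 24 over n = 13 minutes.
After batch 1: Gamma(α+S, β+n) = Gamma(8.0+24, 3.7+13) = Gamma(32.0, 16.7).
Batch 2: sum of counts S = 30 over n = 14 minutes.
After batch 2: Gamma(α+S, β+n) = Gamma(32.0+30, 16.7+14) = Gamma(62.0, 30.7).
Var = α/β² = 62.0/30.7² = 0.0658.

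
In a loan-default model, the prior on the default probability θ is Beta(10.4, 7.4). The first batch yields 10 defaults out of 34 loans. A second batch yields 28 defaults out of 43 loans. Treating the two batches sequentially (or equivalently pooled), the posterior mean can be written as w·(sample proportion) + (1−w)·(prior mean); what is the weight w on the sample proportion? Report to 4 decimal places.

The Beta prior is conjugate to a Binomial/Bernoulli likelihood; the update adds successes to α and failures to β.
Total number of loans: n = 34 + 43 = 77.
Posterior mean = (α₀+k)/(α₀+β₀+n) = [n/(α₀+β₀+n)]·(k/n) + [(α₀+β₀)/(α₀+β₀+n)]·α₀/(α₀+β₀), so only n and the prior enter the weight.
The weight on the data is w = n/(α₀+β₀+n) = 77/(10.4+7.4+77) = 77/94.8 = 0.8122.

0.8122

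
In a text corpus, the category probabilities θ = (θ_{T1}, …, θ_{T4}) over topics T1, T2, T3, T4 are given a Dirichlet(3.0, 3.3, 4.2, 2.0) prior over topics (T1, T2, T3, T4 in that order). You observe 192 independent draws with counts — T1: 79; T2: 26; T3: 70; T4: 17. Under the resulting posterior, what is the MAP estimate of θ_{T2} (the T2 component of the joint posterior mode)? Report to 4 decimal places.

The Dirichlet prior is conjugate to the Multinomial likelihood: each posterior αⱼ = prior αⱼ + observed count nⱼ.
Posterior concentration: (82.0, 29.3, 74.2, 19.0), total = 204.5.
Joint mode component: (α_{T2}−1)/(Σα−K) = 28.3/200.5 = 0.1411.

0.1411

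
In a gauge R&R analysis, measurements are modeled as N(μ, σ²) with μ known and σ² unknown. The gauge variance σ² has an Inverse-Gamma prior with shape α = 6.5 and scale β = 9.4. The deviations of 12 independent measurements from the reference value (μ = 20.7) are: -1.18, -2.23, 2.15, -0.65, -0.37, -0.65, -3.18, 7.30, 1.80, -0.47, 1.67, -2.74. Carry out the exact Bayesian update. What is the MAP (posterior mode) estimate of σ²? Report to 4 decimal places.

3.9974

With known mean μ and an Inverse-Gamma(α, β) prior on σ², the Normal likelihood is conjugate: posterior is Inv-Gamma(α + n/2, β + Σ(xᵢ−μ)²/2).
Σ(xᵢ−μ)² = (-1.18)² + (-2.23)² + (2.15)² + (-0.65)² + (-0.37)² + (-0.65)² + (-3.18)² + (7.30)² + (1.80)² + (-0.47)² + (1.67)² + (-2.74)² = 89.1295.
Posterior: Inv-Gamma(6.5 + 12/2, 9.4 + 89.1295/2) = Inv-Gamma(12.50, 53.96475).
Mode = β/(α+1) = 53.96475/13.50 = 3.9974.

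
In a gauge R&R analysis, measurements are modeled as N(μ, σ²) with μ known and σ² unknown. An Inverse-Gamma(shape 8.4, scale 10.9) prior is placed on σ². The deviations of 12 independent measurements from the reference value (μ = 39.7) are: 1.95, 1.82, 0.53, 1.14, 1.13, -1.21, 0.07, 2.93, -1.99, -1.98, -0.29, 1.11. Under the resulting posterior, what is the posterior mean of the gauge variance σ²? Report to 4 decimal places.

With known mean μ and an Inverse-Gamma(α, β) prior on σ², the Normal likelihood is conjugate: posterior is Inv-Gamma(α + n/2, β + Σ(xᵢ−μ)²/2).
Σ(xᵢ−μ)² = (1.95)² + (1.82)² + (0.53)² + (1.14)² + (1.13)² + (-1.21)² + (0.07)² + (2.93)² + (-1.99)² + (-1.98)² + (-0.29)² + (1.11)² = 29.2229.
Posterior: Inv-Gamma(8.4 + 12/2, 10.9 + 29.2229/2) = Inv-Gamma(14.40, 25.51145).
E[σ²|data] = β/(α−1) = 25.51145/13.40 = 1.9038.

1.9038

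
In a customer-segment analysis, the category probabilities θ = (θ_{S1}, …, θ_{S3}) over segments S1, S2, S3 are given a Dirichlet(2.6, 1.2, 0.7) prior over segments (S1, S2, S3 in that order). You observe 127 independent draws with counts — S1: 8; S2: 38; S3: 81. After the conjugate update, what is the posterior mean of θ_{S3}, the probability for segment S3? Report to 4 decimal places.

The Dirichlet prior is conjugate to the Multinomial likelihood: each posterior αⱼ = prior αⱼ + observed count nⱼ.
Posterior concentration: (10.6, 39.2, 81.7), total = 131.5.
E[θ_{S3}|data] = α_{S3}/Σα = 81.7/131.5 = 0.6213.

0.6213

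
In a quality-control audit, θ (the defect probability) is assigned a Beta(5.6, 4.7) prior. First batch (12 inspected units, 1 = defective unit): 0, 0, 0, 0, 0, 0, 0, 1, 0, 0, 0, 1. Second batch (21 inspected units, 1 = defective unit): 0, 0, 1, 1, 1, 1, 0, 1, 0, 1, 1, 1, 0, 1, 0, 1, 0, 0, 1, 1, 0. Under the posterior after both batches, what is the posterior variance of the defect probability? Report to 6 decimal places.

0.005593

The Beta prior is conjugate to a Binomial/Bernoulli likelihood; the update adds successes to α and failures to β.
After batch 1: Beta(5.6+2, 4.7+10) = Beta(7.6, 14.7).
After batch 2: Beta(7.6+12, 14.7+9) = Beta(19.6, 23.7).
Var = αβ/((α+β)²(α+β+1)) = 19.6·23.7/(43.3²·44.3) = 0.005593.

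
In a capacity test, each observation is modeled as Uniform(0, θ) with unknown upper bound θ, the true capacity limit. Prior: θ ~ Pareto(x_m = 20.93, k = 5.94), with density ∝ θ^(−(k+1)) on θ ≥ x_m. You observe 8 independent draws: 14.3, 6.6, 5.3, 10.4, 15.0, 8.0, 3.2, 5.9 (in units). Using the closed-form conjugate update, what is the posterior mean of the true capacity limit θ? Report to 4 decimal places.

A Pareto(scale x_m, shape k) prior on the upper bound θ of Uniform(0, θ) is conjugate: posterior is Pareto(max(x_m, max xᵢ), k + n).
Sample maximum = 15.0; prior scale x_m = 20.93 → posterior scale = max = 20.93.
Posterior shape = 5.94 + 8 = 13.94.
E[θ|data] = k·x_m/(k−1) = 13.94·20.93/12.94 = 22.5475.

22.5475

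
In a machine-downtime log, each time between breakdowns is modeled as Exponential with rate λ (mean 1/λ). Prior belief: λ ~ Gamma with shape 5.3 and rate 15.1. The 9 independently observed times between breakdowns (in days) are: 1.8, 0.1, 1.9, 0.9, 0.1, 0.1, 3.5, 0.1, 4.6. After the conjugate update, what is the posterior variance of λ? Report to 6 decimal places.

With a Gamma(shape α, rate β) prior on the exponential rate λ, the posterior after n observations with total T = Σxᵢ is Gamma(α+n, β+T).
Sum of observations T = 13.1 days; n = 9.
Posterior: Gamma(5.3+9, 15.1+13.1) = Gamma(14.3, 28.2).
Var = α/β² = 0.017982.

0.017982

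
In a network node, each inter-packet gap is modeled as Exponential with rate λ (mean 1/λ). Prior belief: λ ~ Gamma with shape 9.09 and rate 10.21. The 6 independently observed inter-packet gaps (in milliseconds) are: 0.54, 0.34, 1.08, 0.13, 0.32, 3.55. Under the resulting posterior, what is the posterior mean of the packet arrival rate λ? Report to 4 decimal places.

With a Gamma(shape α, rate β) prior on the exponential rate λ, the posterior after n observations with total T = Σxᵢ is Gamma(α+n, β+T).
Sum of observations T = 5.96 milliseconds; n = 6.
Posterior: Gamma(9.09+6, 10.21+5.96) = Gamma(15.09, 16.17).
Posterior mean of λ = α/β = 15.09/16.17 = 0.9332.

0.9332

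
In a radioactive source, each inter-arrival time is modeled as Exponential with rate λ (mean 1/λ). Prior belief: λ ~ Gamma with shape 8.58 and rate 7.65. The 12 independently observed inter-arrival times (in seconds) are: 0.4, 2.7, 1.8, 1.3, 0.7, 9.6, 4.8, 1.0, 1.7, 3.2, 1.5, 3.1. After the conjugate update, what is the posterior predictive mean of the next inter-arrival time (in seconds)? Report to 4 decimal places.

With a Gamma(shape α, rate β) prior on the exponential rate λ, the posterior after n observations with total T = Σxᵢ is Gamma(α+n, β+T).
Sum of observations T = 31.8 seconds; n = 12.
Posterior: Gamma(8.58+12, 7.65+31.8) = Gamma(20.58, 39.45).
The predictive distribution for the next observation is Lomax; its mean is β/(α−1) = 39.45/19.58 = 2.0148.

2.0148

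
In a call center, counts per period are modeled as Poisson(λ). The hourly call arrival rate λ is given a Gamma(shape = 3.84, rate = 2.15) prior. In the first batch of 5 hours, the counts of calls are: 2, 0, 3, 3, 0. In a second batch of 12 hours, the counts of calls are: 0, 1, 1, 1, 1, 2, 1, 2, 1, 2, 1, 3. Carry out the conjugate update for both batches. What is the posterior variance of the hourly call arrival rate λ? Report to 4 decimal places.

0.0759

With a Gamma(shape α, rate β) prior, the Poisson likelihood is conjugate: the posterior is Gamma(α + ΣXᵢ, β + n).
Batch 1: sum of counts S = 8 over n = 5 hours.
After batch 1: Gamma(α+S, β+n) = Gamma(3.84+8, 2.15+5) = Gamma(11.84, 7.15).
Batch 2: sum of counts S = 16 over n = 12 hours.
After batch 2: Gamma(α+S, β+n) = Gamma(11.84+16, 7.15+12) = Gamma(27.84, 19.15).
Var = α/β² = 27.84/19.15² = 0.0759.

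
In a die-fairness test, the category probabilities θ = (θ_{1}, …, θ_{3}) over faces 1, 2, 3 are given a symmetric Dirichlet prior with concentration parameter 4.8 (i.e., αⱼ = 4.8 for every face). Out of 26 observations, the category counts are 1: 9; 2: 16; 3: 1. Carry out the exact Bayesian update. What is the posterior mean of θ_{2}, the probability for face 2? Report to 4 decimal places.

The Dirichlet prior is conjugate to the Multinomial likelihood: each posterior αⱼ = prior αⱼ + observed count nⱼ.
Posterior concentration: (13.8, 20.8, 5.8), total = 40.4.
E[θ_{2}|data] = α_{2}/Σα = 20.8/40.4 = 0.5149.

0.5149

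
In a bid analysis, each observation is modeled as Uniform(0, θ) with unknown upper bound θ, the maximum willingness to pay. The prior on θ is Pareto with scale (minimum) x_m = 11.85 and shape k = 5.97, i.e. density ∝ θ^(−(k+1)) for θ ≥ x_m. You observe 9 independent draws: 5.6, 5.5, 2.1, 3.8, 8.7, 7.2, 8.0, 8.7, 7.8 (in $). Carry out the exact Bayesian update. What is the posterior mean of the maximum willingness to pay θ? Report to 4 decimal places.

A Pareto(scale x_m, shape k) prior on the upper bound θ of Uniform(0, θ) is conjugate: posterior is Pareto(max(x_m, max xᵢ), k + n).
Sample maximum = 8.7; prior scale x_m = 11.85 → posterior scale = max = 11.85.
Posterior shape = 5.97 + 9 = 14.97.
E[θ|data] = k·x_m/(k−1) = 14.97·11.85/13.97 = 12.6982.

12.6982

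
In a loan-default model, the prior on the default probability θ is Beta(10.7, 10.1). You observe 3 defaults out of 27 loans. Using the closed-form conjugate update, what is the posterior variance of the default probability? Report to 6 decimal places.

The Beta prior is conjugate to a Binomial/Bernoulli likelihood; the update adds successes to α and failures to β.
Posterior: Beta(α+k, β+n−k) = Beta(10.7+3, 10.1+24) = Beta(13.7, 34.1).
Var = αβ/((α+β)²(α+β+1)) = 13.7·34.1/(47.8²·48.8) = 0.004190.

0.004190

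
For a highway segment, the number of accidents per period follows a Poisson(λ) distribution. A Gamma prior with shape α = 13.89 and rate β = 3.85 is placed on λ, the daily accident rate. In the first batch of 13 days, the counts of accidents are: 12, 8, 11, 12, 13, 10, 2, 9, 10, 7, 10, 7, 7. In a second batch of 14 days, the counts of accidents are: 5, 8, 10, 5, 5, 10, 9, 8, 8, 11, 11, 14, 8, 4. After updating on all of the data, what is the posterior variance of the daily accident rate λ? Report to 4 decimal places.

0.2605

With a Gamma(shape α, rate β) prior, the Poisson likelihood is conjugate: the posterior is Gamma(α + ΣXᵢ, β + n).
Batch 1: sum of counts S = 118 over n = 13 days.
After batch 1: Gamma(α+S, β+n) = Gamma(13.89+118, 3.85+13) = Gamma(131.89, 16.85).
Batch 2: sum of counts S = 116 over n = 14 days.
After batch 2: Gamma(α+S, β+n) = Gamma(131.89+116, 16.85+14) = Gamma(247.89, 30.85).
Var = α/β² = 247.89/30.85² = 0.2605.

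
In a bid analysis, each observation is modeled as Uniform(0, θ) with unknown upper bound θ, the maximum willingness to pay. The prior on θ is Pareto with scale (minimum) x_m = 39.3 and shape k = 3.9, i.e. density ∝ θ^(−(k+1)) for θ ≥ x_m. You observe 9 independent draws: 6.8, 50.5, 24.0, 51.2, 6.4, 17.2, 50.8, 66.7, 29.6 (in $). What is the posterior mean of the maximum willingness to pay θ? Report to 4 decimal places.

72.3050

A Pareto(scale x_m, shape k) prior on the upper bound θ of Uniform(0, θ) is conjugate: posterior is Pareto(max(x_m, max xᵢ), k + n).
Sample maximum = 66.7; prior scale x_m = 39.3 → posterior scale = max = 66.7.
Posterior shape = 3.9 + 9 = 12.9.
E[θ|data] = k·x_m/(k−1) = 12.9·66.7/11.9 = 72.3050.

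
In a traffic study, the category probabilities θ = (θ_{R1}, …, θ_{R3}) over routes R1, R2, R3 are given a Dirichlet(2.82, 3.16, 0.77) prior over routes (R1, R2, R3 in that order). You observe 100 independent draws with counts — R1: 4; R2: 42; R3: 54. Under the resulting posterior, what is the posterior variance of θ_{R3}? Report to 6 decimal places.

The Dirichlet prior is conjugate to the Multinomial likelihood: each posterior αⱼ = prior αⱼ + observed count nⱼ.
Posterior concentration: (6.82, 45.16, 54.77), total = 106.75.
Var[θ_j] = α_j(Σα−α_j)/((Σα)²(Σα+1)) = 54.77·51.98/(106.75²·107.75) = 0.002319.

0.002319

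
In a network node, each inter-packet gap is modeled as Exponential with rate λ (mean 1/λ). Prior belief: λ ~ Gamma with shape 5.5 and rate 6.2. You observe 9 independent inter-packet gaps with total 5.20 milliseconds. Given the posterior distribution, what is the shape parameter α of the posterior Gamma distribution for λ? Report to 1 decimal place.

With a Gamma(shape α, rate β) prior on the exponential rate λ, the posterior after n observations with total T = Σxᵢ is Gamma(α+n, β+T).
Posterior: Gamma(5.5+9, 6.2+5.20) = Gamma(14.5, 11.40).
Posterior α = 14.5.

14.5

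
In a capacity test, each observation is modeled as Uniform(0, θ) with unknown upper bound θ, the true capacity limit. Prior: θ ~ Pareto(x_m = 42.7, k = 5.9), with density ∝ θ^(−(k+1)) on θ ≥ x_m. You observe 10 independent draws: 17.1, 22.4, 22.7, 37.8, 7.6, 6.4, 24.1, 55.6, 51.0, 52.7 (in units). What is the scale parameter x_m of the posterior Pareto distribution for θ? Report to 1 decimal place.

A Pareto(scale x_m, shape k) prior on the upper bound θ of Uniform(0, θ) is conjugate: posterior is Pareto(max(x_m, max xᵢ), k + n).
Sample maximum = 55.6; prior scale x_m = 42.7 → posterior scale = max = 55.6.
Posterior shape = 5.9 + 10 = 15.9.
Posterior scale x_m = 55.6.

55.6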